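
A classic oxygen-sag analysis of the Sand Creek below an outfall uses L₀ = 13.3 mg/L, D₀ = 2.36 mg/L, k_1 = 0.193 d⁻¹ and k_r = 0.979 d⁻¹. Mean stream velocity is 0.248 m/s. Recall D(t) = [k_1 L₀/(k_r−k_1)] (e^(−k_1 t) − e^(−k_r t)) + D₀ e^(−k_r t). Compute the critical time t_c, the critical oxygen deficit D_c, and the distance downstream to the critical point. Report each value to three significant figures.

t_c ≈ 0.434 d; D_c ≈ 2.41 mg/L; x_c ≈ 9.31 km

At the critical point dD/dt = 0, so k_1 L₀ e^(−k_1 t) = k_r D. Substituting D(t) from the Streeter–Phelps equation and solving for t gives
t_c = ln[(k_r/k_1)(1 − D₀(k_r−k_1)/(k_1 L₀))] / (k_r−k_1).
Here k_r−k_1 = 0.7860 d⁻¹ and 1 − D₀(k_r−k_1)/(k_1 L₀) = 1 − 2.36×0.7860/(0.193×13.3) = 0.2774, so
t_c = ln(5.073 × 0.2774) / 0.7860 = 0.3414 / 0.7860 = 0.4343 d.
D_c = (k_1/k_r) L₀ e^(−k_1 t_c) = (0.193/0.979) × 13.3 × e^(−0.193×0.4343) = 0.1971 × 13.3 × 0.9196 = 2.411 mg/L.
x_c = v t_c = 0.248 m/s × 0.4343 d × 86400 s/d = 9306 m ≈ 9.31 km.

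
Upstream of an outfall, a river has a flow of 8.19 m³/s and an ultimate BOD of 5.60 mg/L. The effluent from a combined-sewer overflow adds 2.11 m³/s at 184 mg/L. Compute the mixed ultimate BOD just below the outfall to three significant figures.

42.1 mg/L

Flow-weighted mixing: C = (Q_r C_r + Q_w C_w)/(Q_r + Q_w)
= (8.19×5.60 + 2.11×184)/(8.19 + 2.11) = 434.1/10.30 = 42.15 mg/L.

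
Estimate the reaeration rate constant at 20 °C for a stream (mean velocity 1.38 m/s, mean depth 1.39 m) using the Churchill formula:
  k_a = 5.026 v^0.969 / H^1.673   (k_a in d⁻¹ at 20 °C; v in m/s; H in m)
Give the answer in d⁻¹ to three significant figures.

k_a ≈ 3.96 d⁻¹

k_a = 5.026 × 1.38^0.969 / 1.39^1.673 = 5.026 × 1.366 / 1.735 = 3.958 d⁻¹.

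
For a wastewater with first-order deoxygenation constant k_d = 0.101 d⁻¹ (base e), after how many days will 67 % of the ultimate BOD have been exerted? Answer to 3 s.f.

y/L₀ = 1 − e^(−k_d t) = 0.67 ⇒ e^(−k_d t) = 0.330
t = −ln(0.330) / 0.101 = 1.109 / 0.101 = 10.98 d.

t ≈ 11.0 d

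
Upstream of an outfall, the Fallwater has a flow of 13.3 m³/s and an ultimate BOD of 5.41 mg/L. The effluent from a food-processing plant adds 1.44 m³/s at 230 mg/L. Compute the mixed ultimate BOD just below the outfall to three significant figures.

27.4 mg/L

Flow-weighted mixing: C = (Q_r C_r + Q_w C_w)/(Q_r + Q_w)
= (13.3×5.41 + 1.44×230)/(13.3 + 1.44) = 403.2/14.74 = 27.35 mg/L.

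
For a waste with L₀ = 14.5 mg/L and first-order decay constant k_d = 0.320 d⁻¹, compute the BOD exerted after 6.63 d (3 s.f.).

y ≈ 12.8 mg/L

y_t = L₀(1 − e^(−k_d t)) = 14.5 × (1 − e^(−0.320×6.63))
= 14.5 × (1 − 0.1198) = 14.5 × 0.8802 = 12.76 mg/L.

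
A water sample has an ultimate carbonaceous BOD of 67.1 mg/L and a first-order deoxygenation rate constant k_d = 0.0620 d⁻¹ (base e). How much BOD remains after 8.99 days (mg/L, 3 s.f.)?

L ≈ 38.4 mg/L

L_t = L₀ e^(−k_d t) = 67.1 × e^(−0.0620×8.99) = 67.1 × 0.5727 = 38.43 mg/L.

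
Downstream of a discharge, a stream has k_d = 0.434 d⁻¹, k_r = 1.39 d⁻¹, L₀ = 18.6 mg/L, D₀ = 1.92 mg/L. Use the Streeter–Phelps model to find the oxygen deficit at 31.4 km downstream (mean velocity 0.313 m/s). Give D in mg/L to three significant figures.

Travel time t = x/v = 31.4 km / (0.313 m/s) = 31400 m / 0.313 m/s = 100300 s = 1.161 d.
k_d L₀/(k_r−k_d) = 0.434×18.6/(1.39−0.434) = 8.072/0.9560 = 8.444 mg/L.
e^(−k_d t) = e^(−0.434×1.161) = 0.6042; e^(−k_r t) = e^(−1.39×1.161) = 0.1991.
D = 8.444 × (0.6042 − 0.1991) + 1.92 × 0.1991 = 3.420 + 0.3823 = 3.803 mg/L.

D ≈ 3.80 mg/L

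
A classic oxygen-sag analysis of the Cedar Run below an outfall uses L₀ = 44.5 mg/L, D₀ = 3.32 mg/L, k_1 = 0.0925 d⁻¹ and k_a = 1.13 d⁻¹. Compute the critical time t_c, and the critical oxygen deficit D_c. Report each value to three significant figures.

t_c = [1/(k_a−k_1)] ln[(k_a/k_1)(1 − D₀(k_a−k_1)/(k_1 L₀))]
= [1/(1.13−0.0925)] ln[(1.13/0.0925)(1 − 3.32×1.037/(0.0925×44.5))]
= (1/1.037) ln[12.22 × 0.1632] = 0.9639 × ln(1.994) = 0.9639 × 0.6900 = 0.6650 d.
L(t_c) = L₀ e^(−k_1 t_c) = 44.5 × 0.9403 = 41.85 mg/L, and at the critical point k_a D_c = k_1 L, so D_c = (0.0925/1.13) × 41.85 = 3.425 mg/L.

t_c ≈ 0.665 d; D_c ≈ 3.43 mg/L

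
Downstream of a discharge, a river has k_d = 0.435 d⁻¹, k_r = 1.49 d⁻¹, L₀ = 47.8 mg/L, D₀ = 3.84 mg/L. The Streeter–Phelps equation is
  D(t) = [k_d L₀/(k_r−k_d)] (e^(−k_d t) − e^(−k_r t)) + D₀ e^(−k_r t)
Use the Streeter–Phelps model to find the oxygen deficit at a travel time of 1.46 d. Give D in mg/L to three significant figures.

k_d L₀/(k_r−k_d) = 0.435×47.8/(1.49−0.435) = 20.79/1.055 = 19.71 mg/L.
e^(−k_d t) = e^(−0.435×1.460) = 0.5299; e^(−k_r t) = e^(−1.49×1.460) = 0.1136.
D = 19.71 × (0.5299 − 0.1136) + 3.84 × 0.1136 = 8.205 + 0.4361 = 8.641 mg/L.

D ≈ 8.64 mg/L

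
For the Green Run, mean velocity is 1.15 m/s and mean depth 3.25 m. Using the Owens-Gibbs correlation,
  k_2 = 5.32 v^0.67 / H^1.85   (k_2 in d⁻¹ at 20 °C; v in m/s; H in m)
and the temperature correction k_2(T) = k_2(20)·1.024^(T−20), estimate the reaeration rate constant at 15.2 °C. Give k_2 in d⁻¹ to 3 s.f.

k_2 ≈ 0.589 d⁻¹

k_2(20) = 5.32 × 1.15^0.67 / 3.25^1.85 = 5.32 × 1.098 / 8.851 = 0.6601 d⁻¹.
k_2(15.2) = 0.6601 × 1.024^(15.2−20) = 0.6601 × 0.8924 = 0.5891 d⁻¹.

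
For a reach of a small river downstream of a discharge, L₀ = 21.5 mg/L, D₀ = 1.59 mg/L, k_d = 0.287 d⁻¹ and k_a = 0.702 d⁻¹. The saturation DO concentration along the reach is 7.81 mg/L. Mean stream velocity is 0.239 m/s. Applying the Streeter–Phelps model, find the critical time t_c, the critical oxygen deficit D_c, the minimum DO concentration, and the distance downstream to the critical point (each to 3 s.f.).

t_c ≈ 1.88 d; D_c ≈ 5.12 mg/L; min DO ≈ 2.69 mg/L; x_c ≈ 38.9 km

At the critical point dD/dt = 0, so k_d L₀ e^(−k_d t) = k_a D. Substituting D(t) from the Streeter–Phelps equation and solving for t gives
t_c = ln[(k_a/k_d)(1 − D₀(k_a−k_d)/(k_d L₀))] / (k_a−k_d).
Here k_a−k_d = 0.4150 d⁻¹ and 1 − D₀(k_a−k_d)/(k_d L₀) = 1 − 1.59×0.4150/(0.287×21.5) = 0.8931, so
t_c = ln(2.446 × 0.8931) / 0.4150 = 0.7814 / 0.4150 = 1.883 d.
L(t_c) = L₀ e^(−k_d t_c) = 21.5 × 0.5825 = 12.52 mg/L, and at the critical point k_a D_c = k_d L, so D_c = (0.287/0.702) × 12.52 = 5.120 mg/L.
Minimum DO = C_s − D_c = 7.81 − 5.120 = 2.690 mg/L.
x_c = v t_c = 0.239 m/s × 1.883 d × 86400 s/d = 38880 m ≈ 38.9 km.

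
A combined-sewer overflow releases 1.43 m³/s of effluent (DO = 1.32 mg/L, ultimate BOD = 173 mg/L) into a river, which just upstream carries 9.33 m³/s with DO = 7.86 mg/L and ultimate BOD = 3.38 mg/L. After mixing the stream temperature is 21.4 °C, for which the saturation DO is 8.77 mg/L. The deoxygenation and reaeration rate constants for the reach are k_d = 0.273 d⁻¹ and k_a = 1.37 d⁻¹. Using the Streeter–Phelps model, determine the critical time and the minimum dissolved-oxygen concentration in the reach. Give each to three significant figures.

t_c ≈ 1.18 d; minimum DO ≈ 5.02 mg/L

Mixed DO = (9.33×7.86 + 1.43×1.32)/(9.33+1.43) = 75.22/10.76 = 6.991 mg/L.
Mixed L₀ = (9.33×3.38 + 1.43×173)/(10.76) = 278.9/10.76 = 25.92 mg/L.
Initial deficit D₀ = C_s − DO₀ = 8.77 − 6.991 = 1.779 mg/L.
t_c = (1/1.097) ln[(1.37/0.273)(1 − 1.779×1.097/(0.273×25.92))] = 0.9116 × ln(3.634) = 1.176 d.
D_c = (0.273/1.37) × 25.92 × e^(−0.273×1.176) = 0.1993 × 25.92 × 0.7253 = 3.747 mg/L.
Minimum DO = 8.77 − 3.747 = 5.023 mg/L.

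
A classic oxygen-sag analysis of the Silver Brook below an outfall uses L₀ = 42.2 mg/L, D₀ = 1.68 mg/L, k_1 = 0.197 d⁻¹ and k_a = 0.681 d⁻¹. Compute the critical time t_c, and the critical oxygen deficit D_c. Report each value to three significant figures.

t_c ≈ 2.35 d; D_c ≈ 7.68 mg/L

t_c = [1/(k_a−k_1)] ln[(k_a/k_1)(1 − D₀(k_a−k_1)/(k_1 L₀))]
= [1/(0.681−0.197)] ln[(0.681/0.197)(1 − 1.68×0.4840/(0.197×42.2))]
= (1/0.4840) ln[3.457 × 0.9022] = 2.066 × ln(3.119) = 2.066 × 1.137 = 2.350 d.
D_c = (k_1/k_a) L₀ e^(−k_1 t_c) = (0.197/0.681) × 42.2 × e^(−0.197×2.350) = 0.2893 × 42.2 × 0.6294 = 7.684 mg/L.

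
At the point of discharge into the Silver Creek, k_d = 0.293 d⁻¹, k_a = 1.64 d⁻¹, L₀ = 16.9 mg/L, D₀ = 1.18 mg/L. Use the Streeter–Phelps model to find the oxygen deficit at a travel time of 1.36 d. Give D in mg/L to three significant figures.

D ≈ 2.20 mg/L

k_d L₀/(k_a−k_d) = 0.293×16.9/(1.64−0.293) = 4.952/1.347 = 3.676 mg/L.
e^(−k_d t) = e^(−0.293×1.360) = 0.6713; e^(−k_a t) = e^(−1.64×1.360) = 0.1075.
D = 3.676 × (0.6713 − 0.1075) + 1.18 × 0.1075 = 2.073 + 0.1268 = 2.200 mg/L.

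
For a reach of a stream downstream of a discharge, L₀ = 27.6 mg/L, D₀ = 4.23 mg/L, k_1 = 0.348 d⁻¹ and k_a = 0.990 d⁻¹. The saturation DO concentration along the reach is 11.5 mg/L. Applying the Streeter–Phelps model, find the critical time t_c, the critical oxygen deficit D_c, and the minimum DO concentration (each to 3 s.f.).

With k_a/k_1 = 2.845 and 1 − D₀(k_a−k_1)/(k_1 L₀) = 0.7173,
t_c = ln(2.845 × 0.7173) / (0.990 − 0.348) = ln(2.040) / 0.6420 = 0.7132/0.6420 = 1.111 d.
L(t_c) = L₀ e^(−k_1 t_c) = 27.6 × 0.6794 = 18.75 mg/L, and at the critical point k_a D_c = k_1 L, so D_c = (0.348/0.990) × 18.75 = 6.591 mg/L.
Minimum DO = C_s − D_c = 11.5 − 6.591 = 4.909 mg/L.

t_c ≈ 1.11 d; D_c ≈ 6.59 mg/L; min DO ≈ 4.91 mg/L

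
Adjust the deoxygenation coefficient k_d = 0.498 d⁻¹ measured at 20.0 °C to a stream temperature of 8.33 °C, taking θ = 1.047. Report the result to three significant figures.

k_d(T₂) = k_d(T₁) · θ^(T₂−T₁) = 0.498 × 1.047^(8.33−20.0)
= 0.498 × 1.047^-11.7 = 0.498 × 0.5851 = 0.2914 d⁻¹.

k_d ≈ 0.291 d⁻¹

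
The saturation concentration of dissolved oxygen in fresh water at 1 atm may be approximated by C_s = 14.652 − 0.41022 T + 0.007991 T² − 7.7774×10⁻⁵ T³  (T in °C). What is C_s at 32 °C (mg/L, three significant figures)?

C_s ≈ 7.16 mg/L

C_s = 14.652 − 0.41022×32 + 0.007991×32² − 7.7774×10⁻⁵×32³ = 7.159 mg/L.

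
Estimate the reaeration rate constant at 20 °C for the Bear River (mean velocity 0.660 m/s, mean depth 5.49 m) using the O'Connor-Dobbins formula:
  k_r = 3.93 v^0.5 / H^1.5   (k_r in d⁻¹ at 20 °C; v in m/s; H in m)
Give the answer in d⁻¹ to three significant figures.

k_r ≈ 0.248 d⁻¹

k_r = 3.93 × 0.660^0.5 / 5.49^1.5 = 3.93 × 0.8124 / 12.86 = 0.2482 d⁻¹.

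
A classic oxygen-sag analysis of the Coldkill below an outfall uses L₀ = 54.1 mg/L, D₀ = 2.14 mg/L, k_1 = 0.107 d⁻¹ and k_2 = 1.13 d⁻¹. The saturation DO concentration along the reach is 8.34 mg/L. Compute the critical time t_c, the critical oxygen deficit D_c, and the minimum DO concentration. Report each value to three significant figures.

t_c = [1/(k_2−k_1)] ln[(k_2/k_1)(1 − D₀(k_2−k_1)/(k_1 L₀))]
= [1/(1.13−0.107)] ln[(1.13/0.107)(1 − 2.14×1.023/(0.107×54.1))]
= (1/1.023) ln[10.56 × 0.6218] = 0.9775 × ln(6.567) = 0.9775 × 1.882 = 1.840 d.
D_c = (k_1/k_2) L₀ e^(−k_1 t_c) = (0.107/1.13) × 54.1 × e^(−0.107×1.840) = 0.09469 × 54.1 × 0.8213 = 4.207 mg/L.
Minimum DO = C_s − D_c = 8.34 − 4.207 = 4.133 mg/L.

t_c ≈ 1.84 d; D_c ≈ 4.21 mg/L; min DO ≈ 4.13 mg/L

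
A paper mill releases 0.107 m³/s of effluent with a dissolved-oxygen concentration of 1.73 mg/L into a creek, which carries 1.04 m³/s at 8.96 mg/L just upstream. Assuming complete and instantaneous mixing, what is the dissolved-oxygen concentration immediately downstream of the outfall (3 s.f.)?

Flow-weighted mixing: C = (Q_r C_r + Q_w C_w)/(Q_r + Q_w)
= (1.04×8.96 + 0.107×1.73)/(1.04 + 0.107) = 9.504/1.147 = 8.286 mg/L.

8.29 mg/L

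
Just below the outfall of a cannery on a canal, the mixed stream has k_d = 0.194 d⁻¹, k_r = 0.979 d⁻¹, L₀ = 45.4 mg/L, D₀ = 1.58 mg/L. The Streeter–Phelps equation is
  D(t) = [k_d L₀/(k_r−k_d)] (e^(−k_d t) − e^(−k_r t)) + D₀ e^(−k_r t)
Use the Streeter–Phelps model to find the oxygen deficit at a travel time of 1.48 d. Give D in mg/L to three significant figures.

k_d L₀/(k_r−k_d) = 0.194×45.4/(0.979−0.194) = 8.808/0.7850 = 11.22 mg/L.
e^(−k_d t) = e^(−0.194×1.480) = 0.7504; e^(−k_r t) = e^(−0.979×1.480) = 0.2348.
D = 11.22 × (0.7504 − 0.2348) + 1.58 × 0.2348 = 5.785 + 0.3710 = 6.156 mg/L.

D ≈ 6.16 mg/L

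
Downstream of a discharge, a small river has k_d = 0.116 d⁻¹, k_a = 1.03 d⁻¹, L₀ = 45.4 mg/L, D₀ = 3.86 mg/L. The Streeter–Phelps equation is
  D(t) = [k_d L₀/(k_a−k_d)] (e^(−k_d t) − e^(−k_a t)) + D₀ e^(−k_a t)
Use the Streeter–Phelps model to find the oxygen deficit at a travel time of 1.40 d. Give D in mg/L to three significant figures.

D ≈ 4.45 mg/L

k_d L₀/(k_a−k_d) = 0.116×45.4/(1.03−0.116) = 5.266/0.9140 = 5.762 mg/L.
e^(−k_d t) = e^(−0.116×1.400) = 0.8501; e^(−k_a t) = e^(−1.03×1.400) = 0.2365.
D = 5.762 × (0.8501 − 0.2365) + 3.86 × 0.2365 = 3.536 + 0.9127 = 4.449 mg/L.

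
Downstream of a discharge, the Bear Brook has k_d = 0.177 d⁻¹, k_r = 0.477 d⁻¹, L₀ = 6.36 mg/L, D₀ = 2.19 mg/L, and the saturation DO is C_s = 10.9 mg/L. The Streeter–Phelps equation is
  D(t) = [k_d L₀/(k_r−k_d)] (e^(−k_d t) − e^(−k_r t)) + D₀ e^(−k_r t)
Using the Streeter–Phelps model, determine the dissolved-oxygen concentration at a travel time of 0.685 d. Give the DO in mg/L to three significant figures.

k_d L₀/(k_r−k_d) = 0.177×6.36/(0.477−0.177) = 1.126/0.3000 = 3.752 mg/L.
e^(−k_d t) = e^(−0.177×0.6850) = 0.8858; e^(−k_r t) = e^(−0.477×0.6850) = 0.7213.
D = 3.752 × (0.8858 − 0.7213) + 2.19 × 0.7213 = 0.6175 + 1.580 = 2.197 mg/L.
DO = C_s − D = 10.9 − 2.197 = 8.703 mg/L.

DO ≈ 8.70 mg/L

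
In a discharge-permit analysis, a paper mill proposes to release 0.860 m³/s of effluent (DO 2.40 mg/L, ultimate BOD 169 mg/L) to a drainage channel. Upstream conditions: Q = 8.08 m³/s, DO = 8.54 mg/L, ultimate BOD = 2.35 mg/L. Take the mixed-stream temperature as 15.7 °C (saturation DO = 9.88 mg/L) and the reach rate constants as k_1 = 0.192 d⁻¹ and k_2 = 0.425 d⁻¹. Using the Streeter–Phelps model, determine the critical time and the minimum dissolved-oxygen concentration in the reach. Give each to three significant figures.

t_c ≈ 2.83 d; minimum DO ≈ 5.05 mg/L

Mixed DO = (8.08×8.54 + 0.860×2.40)/(8.08+0.860) = 71.07/8.940 = 7.949 mg/L.
Mixed L₀ = (8.08×2.35 + 0.860×169)/(8.940) = 164.3/8.940 = 18.38 mg/L.
Initial deficit D₀ = C_s − DO₀ = 9.88 − 7.949 = 1.931 mg/L.
t_c = (1/0.2330) ln[(0.425/0.192)(1 − 1.931×0.2330/(0.192×18.38))] = 4.292 × ln(1.931) = 2.825 d.
D_c = (0.192/0.425) × 18.38 × e^(−0.192×2.825) = 0.4518 × 18.38 × 0.5813 = 4.827 mg/L.
Minimum DO = 9.88 − 4.827 = 5.053 mg/L.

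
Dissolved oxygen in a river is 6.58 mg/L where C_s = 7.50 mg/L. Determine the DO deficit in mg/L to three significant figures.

D = C_s − C = 7.50 − 6.58 = 0.920 mg/L.

D ≈ 0.920 mg/L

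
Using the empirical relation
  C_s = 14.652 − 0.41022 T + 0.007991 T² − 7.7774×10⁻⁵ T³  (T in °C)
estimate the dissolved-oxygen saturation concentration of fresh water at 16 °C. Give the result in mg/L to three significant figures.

C_s ≈ 9.82 mg/L

C_s = 14.652 − 0.41022×16 + 0.007991×16² − 7.7774×10⁻⁵×16³ = 9.816 mg/L.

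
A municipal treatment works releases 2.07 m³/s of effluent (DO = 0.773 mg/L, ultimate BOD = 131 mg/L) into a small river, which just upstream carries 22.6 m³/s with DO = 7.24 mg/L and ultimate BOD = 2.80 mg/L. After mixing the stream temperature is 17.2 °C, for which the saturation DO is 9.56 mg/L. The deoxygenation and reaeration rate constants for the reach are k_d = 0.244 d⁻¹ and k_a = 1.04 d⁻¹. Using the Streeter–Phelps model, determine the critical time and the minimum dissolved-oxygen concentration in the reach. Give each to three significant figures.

t_c ≈ 0.355 d; minimum DO ≈ 6.64 mg/L

Mixed DO = (22.6×7.24 + 2.07×0.773)/(22.6+2.07) = 165.2/24.67 = 6.697 mg/L.
Mixed L₀ = (22.6×2.80 + 2.07×131)/(24.67) = 334.4/24.67 = 13.56 mg/L.
Initial deficit D₀ = C_s − DO₀ = 9.56 − 6.697 = 2.863 mg/L.
t_c = (1/0.7960) ln[(1.04/0.244)(1 − 2.863×0.7960/(0.244×13.56))] = 1.256 × ln(1.326) = 0.3547 d.
D_c = (0.244/1.04) × 13.56 × e^(−0.244×0.3547) = 0.2346 × 13.56 × 0.9171 = 2.917 mg/L.
Minimum DO = 9.56 − 2.917 = 6.643 mg/L.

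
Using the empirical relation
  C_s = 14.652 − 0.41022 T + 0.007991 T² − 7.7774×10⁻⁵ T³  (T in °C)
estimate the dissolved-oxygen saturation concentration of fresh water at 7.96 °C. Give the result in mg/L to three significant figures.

C_s ≈ 11.9 mg/L

C_s = 14.652 − 0.41022×7.96 + 0.007991×7.96² − 7.7774×10⁻⁵×7.96³ = 11.85 mg/L.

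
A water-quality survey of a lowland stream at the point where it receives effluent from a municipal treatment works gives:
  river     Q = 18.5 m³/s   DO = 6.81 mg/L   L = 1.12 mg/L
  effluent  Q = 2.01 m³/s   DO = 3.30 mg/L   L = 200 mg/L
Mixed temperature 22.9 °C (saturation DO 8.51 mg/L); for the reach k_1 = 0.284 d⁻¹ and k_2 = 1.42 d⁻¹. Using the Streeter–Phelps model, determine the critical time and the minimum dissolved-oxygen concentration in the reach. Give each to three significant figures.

Mixed DO = (18.5×6.81 + 2.01×3.30)/(18.5+2.01) = 132.6/20.51 = 6.466 mg/L.
Mixed L₀ = (18.5×1.12 + 2.01×200)/(20.51) = 422.7/20.51 = 20.61 mg/L.
Initial deficit D₀ = C_s − DO₀ = 8.51 − 6.466 = 2.044 mg/L.
t_c = (1/1.136) ln[(1.42/0.284)(1 − 2.044×1.136/(0.284×20.61))] = 0.8803 × ln(3.017) = 0.9719 d.
D_c = (0.284/1.42) × 20.61 × e^(−0.284×0.9719) = 0.2000 × 20.61 × 0.7588 = 3.128 mg/L.
Minimum DO = 8.51 − 3.128 = 5.382 mg/L.

t_c ≈ 0.972 d; minimum DO ≈ 5.38 mg/L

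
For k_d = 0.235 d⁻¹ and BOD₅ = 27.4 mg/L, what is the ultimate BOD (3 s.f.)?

BOD₅ = L₀(1 − e^(−5k_d)) ⇒ L₀ = BOD₅ / (1 − e^(−5×0.235))
= 27.4 / (1 − 0.3088) = 27.4 / 0.6912 = 39.64 mg/L.

L₀ ≈ 39.6 mg/L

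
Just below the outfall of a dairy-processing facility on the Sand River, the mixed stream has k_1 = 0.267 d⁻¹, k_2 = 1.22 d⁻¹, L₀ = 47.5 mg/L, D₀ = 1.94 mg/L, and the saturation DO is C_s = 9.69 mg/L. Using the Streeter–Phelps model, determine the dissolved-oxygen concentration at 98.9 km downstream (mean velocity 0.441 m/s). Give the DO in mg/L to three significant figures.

Travel time t = x/v = 98.9 km / (0.441 m/s) = 98900 m / 0.441 m/s = 224300 s = 2.596 d.
k_1 L₀/(k_2−k_1) = 0.267×47.5/(1.22−0.267) = 12.68/0.9530 = 13.31 mg/L.
e^(−k_1 t) = e^(−0.267×2.596) = 0.5001; e^(−k_2 t) = e^(−1.22×2.596) = 0.04214.
D = 13.31 × (0.5001 − 0.04214) + 1.94 × 0.04214 = 6.094 + 0.08176 = 6.176 mg/L.
DO = C_s − D = 9.69 − 6.176 = 3.514 mg/L.

DO ≈ 3.51 mg/L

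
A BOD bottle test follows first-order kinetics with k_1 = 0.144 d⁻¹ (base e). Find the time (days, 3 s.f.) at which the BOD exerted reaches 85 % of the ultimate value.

t ≈ 13.2 d

y/L₀ = 1 − e^(−k_1 t) = 0.85 ⇒ e^(−k_1 t) = 0.150
t = −ln(0.150) / 0.144 = 1.897 / 0.144 = 13.17 d.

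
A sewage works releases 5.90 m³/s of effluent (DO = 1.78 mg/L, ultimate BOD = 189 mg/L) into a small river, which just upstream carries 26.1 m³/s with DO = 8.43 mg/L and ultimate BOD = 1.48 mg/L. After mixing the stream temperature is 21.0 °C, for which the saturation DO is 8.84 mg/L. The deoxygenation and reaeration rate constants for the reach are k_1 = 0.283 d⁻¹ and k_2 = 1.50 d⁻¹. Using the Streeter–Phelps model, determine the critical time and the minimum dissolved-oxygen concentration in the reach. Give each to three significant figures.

Mixed DO = (26.1×8.43 + 5.90×1.78)/(26.1+5.90) = 230.5/32.00 = 7.204 mg/L.
Mixed L₀ = (26.1×1.48 + 5.90×189)/(32.00) = 1154/32.00 = 36.05 mg/L.
Initial deficit D₀ = C_s − DO₀ = 8.84 − 7.204 = 1.636 mg/L.
t_c = (1/1.217) ln[(1.50/0.283)(1 − 1.636×1.217/(0.283×36.05))] = 0.8217 × ln(4.266) = 1.192 d.
D_c = (0.283/1.50) × 36.05 × e^(−0.283×1.192) = 0.1887 × 36.05 × 0.7137 = 4.854 mg/L.
Minimum DO = 8.84 − 4.854 = 3.986 mg/L.

t_c ≈ 1.19 d; minimum DO ≈ 3.99 mg/L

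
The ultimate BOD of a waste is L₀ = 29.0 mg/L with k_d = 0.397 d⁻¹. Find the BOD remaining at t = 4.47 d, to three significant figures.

L_t = L₀ e^(−k_d t) = 29.0 × e^(−0.397×4.47) = 29.0 × 0.1696 = 4.917 mg/L.

L ≈ 4.92 mg/L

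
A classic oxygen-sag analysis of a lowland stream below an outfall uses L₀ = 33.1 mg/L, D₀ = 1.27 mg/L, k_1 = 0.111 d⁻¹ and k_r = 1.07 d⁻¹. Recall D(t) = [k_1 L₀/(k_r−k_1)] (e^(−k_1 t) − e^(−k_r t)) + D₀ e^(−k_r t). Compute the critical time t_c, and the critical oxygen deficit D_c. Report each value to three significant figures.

With k_r/k_1 = 9.640 and 1 − D₀(k_r−k_1)/(k_1 L₀) = 0.6685,
t_c = ln(9.640 × 0.6685) / (1.07 − 0.111) = ln(6.444) / 0.9590 = 1.863/0.9590 = 1.943 d.
D_c = (k_1/k_r) L₀ e^(−k_1 t_c) = (0.111/1.07) × 33.1 × e^(−0.111×1.943) = 0.1037 × 33.1 × 0.8060 = 2.768 mg/L.

t_c ≈ 1.94 d; D_c ≈ 2.77 mg/L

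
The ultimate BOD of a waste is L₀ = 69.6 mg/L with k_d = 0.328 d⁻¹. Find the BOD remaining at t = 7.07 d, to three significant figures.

L ≈ 6.85 mg/L

L_t = L₀ e^(−k_d t) = 69.6 × e^(−0.328×7.07) = 69.6 × 0.09838 = 6.847 mg/L.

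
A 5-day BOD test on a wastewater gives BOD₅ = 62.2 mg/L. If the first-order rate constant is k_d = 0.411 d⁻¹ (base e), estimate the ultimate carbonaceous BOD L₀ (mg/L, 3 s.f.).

L₀ ≈ 71.3 mg/L

BOD₅ = L₀(1 − e^(−5k_d)) ⇒ L₀ = BOD₅ / (1 − e^(−5×0.411))
= 62.2 / (1 − 0.1281) = 62.2 / 0.8719 = 71.34 mg/L.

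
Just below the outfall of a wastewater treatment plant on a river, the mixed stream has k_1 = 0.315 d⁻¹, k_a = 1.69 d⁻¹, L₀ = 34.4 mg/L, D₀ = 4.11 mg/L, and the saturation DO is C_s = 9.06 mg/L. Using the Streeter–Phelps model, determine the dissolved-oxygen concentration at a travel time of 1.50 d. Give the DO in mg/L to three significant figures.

k_1 L₀/(k_a−k_1) = 0.315×34.4/(1.69−0.315) = 10.84/1.375 = 7.881 mg/L.
e^(−k_1 t) = e^(−0.315×1.500) = 0.6234; e^(−k_a t) = e^(−1.69×1.500) = 0.07926.
D = 7.881 × (0.6234 − 0.07926) + 4.11 × 0.07926 = 4.289 + 0.3258 = 4.614 mg/L.
DO = C_s − D = 9.06 − 4.614 = 4.446 mg/L.

DO ≈ 4.45 mg/L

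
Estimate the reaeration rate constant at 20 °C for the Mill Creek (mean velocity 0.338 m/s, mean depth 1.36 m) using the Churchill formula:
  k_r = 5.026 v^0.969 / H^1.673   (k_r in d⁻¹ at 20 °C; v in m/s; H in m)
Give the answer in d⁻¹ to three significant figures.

k_r = 5.026 × 0.338^0.969 / 1.36^1.673 = 5.026 × 0.3496 / 1.673 = 1.050 d⁻¹.

k_r ≈ 1.05 d⁻¹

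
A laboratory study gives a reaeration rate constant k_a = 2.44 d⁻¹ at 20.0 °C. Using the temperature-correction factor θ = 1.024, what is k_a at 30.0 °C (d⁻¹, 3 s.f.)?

k_a(T₂) = k_a(T₁) · θ^(T₂−T₁) = 2.44 × 1.024^(30.0−20.0)
= 2.44 × 1.024^10.0 = 2.44 × 1.268 = 3.093 d⁻¹.

k_a ≈ 3.09 d⁻¹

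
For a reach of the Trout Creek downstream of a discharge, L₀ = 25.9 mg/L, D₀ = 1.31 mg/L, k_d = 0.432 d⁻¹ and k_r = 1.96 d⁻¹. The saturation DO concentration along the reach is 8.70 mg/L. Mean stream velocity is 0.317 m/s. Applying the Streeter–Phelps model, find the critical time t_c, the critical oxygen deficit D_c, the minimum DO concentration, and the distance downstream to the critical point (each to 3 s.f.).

With k_r/k_d = 4.537 and 1 − D₀(k_r−k_d)/(k_d L₀) = 0.8211,
t_c = ln(4.537 × 0.8211) / (1.96 − 0.432) = ln(3.725) / 1.528 = 1.315/1.528 = 0.8607 d.
D_c = (k_d/k_r) L₀ e^(−k_d t_c) = (0.432/1.96) × 25.9 × e^(−0.432×0.8607) = 0.2204 × 25.9 × 0.6895 = 3.936 mg/L.
Minimum DO = C_s − D_c = 8.70 − 3.936 = 4.764 mg/L.
x_c = v t_c = 0.317 m/s × 0.8607 d × 86400 s/d = 23570 m ≈ 23.6 km.

t_c ≈ 0.861 d; D_c ≈ 3.94 mg/L; min DO ≈ 4.76 mg/L; x_c ≈ 23.6 km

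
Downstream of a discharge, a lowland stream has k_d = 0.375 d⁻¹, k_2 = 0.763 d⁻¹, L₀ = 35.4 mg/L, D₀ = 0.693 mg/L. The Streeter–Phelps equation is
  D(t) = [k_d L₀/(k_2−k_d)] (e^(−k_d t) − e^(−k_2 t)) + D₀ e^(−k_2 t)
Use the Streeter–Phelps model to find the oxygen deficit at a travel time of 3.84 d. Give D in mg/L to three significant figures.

D ≈ 6.32 mg/L

k_d L₀/(k_2−k_d) = 0.375×35.4/(0.763−0.375) = 13.27/0.3880 = 34.21 mg/L.
e^(−k_d t) = e^(−0.375×3.840) = 0.2369; e^(−k_2 t) = e^(−0.763×3.840) = 0.05340.
D = 34.21 × (0.2369 − 0.05340) + 0.693 × 0.05340 = 6.279 + 0.03701 = 6.316 mg/L.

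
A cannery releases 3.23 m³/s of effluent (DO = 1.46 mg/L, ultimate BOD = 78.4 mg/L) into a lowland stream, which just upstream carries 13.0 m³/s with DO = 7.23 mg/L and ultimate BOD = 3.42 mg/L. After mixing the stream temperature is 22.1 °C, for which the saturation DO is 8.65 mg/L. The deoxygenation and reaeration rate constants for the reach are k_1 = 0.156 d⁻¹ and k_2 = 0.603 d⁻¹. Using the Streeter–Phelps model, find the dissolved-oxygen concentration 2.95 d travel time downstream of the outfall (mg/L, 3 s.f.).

DO ≈ 5.26 mg/L

Mixed DO = (13.0×7.23 + 3.23×1.46)/(13.0+3.23) = 98.71/16.23 = 6.082 mg/L.
Mixed L₀ = (13.0×3.42 + 3.23×78.4)/(16.23) = 297.7/16.23 = 18.34 mg/L.
Initial deficit D₀ = C_s − DO₀ = 8.65 − 6.082 = 2.568 mg/L.
D(2.95) = [0.156×18.34/(0.603−0.156)](e^(−0.156×2.95) − e^(−0.603×2.95)) + 2.568 e^(−0.603×2.95)
= 6.401 × (0.6312 − 0.1688) + 2.568 × 0.1688 = 3.393 mg/L.
DO = 8.65 − 3.393 = 5.257 mg/L.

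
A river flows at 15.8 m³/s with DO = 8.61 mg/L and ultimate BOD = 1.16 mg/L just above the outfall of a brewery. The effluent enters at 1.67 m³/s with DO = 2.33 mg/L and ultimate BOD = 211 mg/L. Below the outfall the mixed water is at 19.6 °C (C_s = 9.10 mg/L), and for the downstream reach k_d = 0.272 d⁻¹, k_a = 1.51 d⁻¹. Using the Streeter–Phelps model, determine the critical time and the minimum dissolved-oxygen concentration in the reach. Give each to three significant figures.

Mixed DO = (15.8×8.61 + 1.67×2.33)/(15.8+1.67) = 139.9/17.47 = 8.010 mg/L.
Mixed L₀ = (15.8×1.16 + 1.67×211)/(17.47) = 370.7/17.47 = 21.22 mg/L.
Initial deficit D₀ = C_s − DO₀ = 9.10 − 8.010 = 1.090 mg/L.
t_c = (1/1.238) ln[(1.51/0.272)(1 − 1.090×1.238/(0.272×21.22))] = 0.8078 × ln(4.253) = 1.169 d.
D_c = (0.272/1.51) × 21.22 × e^(−0.272×1.169) = 0.1801 × 21.22 × 0.7276 = 2.781 mg/L.
Minimum DO = 9.10 − 2.781 = 6.319 mg/L.

t_c ≈ 1.17 d; minimum DO ≈ 6.32 mg/L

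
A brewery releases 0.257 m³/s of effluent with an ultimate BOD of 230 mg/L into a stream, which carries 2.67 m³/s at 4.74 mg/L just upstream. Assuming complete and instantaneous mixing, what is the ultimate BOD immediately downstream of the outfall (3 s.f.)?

24.5 mg/L

Flow-weighted mixing: C = (Q_r C_r + Q_w C_w)/(Q_r + Q_w)
= (2.67×4.74 + 0.257×230)/(2.67 + 0.257) = 71.77/2.927 = 24.52 mg/L.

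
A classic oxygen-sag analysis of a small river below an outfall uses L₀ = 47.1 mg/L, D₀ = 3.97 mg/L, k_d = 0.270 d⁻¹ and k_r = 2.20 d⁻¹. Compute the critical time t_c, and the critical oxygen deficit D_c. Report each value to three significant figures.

At the critical point dD/dt = 0, so k_d L₀ e^(−k_d t) = k_r D. Substituting D(t) from the Streeter–Phelps equation and solving for t gives
t_c = ln[(k_r/k_d)(1 − D₀(k_r−k_d)/(k_d L₀))] / (k_r−k_d).
Here k_r−k_d = 1.930 d⁻¹ and 1 − D₀(k_r−k_d)/(k_d L₀) = 1 − 3.97×1.930/(0.270×47.1) = 0.3975, so
t_c = ln(8.148 × 0.3975) / 1.930 = 1.175 / 1.930 = 0.6089 d.
L(t_c) = L₀ e^(−k_d t_c) = 47.1 × 0.8484 = 39.96 mg/L, and at the critical point k_r D_c = k_d L, so D_c = (0.270/2.20) × 39.96 = 4.904 mg/L.

t_c ≈ 0.609 d; D_c ≈ 4.90 mg/L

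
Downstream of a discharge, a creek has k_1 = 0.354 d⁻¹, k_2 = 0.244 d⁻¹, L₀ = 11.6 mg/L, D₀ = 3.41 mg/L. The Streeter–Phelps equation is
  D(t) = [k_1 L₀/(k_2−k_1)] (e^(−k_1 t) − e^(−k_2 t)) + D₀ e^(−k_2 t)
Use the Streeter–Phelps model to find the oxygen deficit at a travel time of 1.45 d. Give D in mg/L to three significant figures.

D ≈ 6.26 mg/L

k_1 L₀/(k_2−k_1) = 0.354×11.6/(0.244−0.354) = 4.106/-0.1100 = -37.33 mg/L.
e^(−k_1 t) = e^(−0.354×1.450) = 0.5985; e^(−k_2 t) = e^(−0.244×1.450) = 0.7020.
D = -37.33 × (0.5985 − 0.7020) + 3.41 × 0.7020 = 3.864 + 2.394 = 6.258 mg/L.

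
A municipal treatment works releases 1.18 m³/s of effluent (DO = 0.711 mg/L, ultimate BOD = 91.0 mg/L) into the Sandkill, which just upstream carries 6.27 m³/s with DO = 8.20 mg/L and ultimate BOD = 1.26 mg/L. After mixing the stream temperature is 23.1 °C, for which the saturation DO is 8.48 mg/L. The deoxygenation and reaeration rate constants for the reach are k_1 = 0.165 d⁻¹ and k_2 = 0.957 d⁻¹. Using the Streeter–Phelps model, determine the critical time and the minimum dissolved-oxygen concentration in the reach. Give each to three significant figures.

t_c ≈ 1.45 d; minimum DO ≈ 6.38 mg/L

Mixed DO = (6.27×8.20 + 1.18×0.711)/(6.27+1.18) = 52.25/7.450 = 7.014 mg/L.
Mixed L₀ = (6.27×1.26 + 1.18×91.0)/(7.450) = 115.3/7.450 = 15.47 mg/L.
Initial deficit D₀ = C_s − DO₀ = 8.48 − 7.014 = 1.466 mg/L.
t_c = (1/0.7920) ln[(0.957/0.165)(1 − 1.466×0.7920/(0.165×15.47))] = 1.263 × ln(3.162) = 1.454 d.
D_c = (0.165/0.957) × 15.47 × e^(−0.165×1.454) = 0.1724 × 15.47 × 0.7868 = 2.099 mg/L.
Minimum DO = 8.48 − 2.099 = 6.381 mg/L.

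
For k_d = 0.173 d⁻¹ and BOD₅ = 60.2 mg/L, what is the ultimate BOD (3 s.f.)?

L₀ ≈ 104 mg/L

BOD₅ = L₀(1 − e^(−5k_d)) ⇒ L₀ = BOD₅ / (1 − e^(−5×0.173))
= 60.2 / (1 − 0.4211) = 60.2 / 0.5789 = 104.0 mg/L.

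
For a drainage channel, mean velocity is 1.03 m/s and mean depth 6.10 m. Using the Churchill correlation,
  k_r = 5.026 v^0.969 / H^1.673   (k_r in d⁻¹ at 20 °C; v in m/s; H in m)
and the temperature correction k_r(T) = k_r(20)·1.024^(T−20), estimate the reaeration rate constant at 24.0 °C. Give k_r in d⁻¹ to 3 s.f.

k_r(20) = 5.026 × 1.03^0.969 / 6.10^1.673 = 5.026 × 1.029 / 20.60 = 0.2511 d⁻¹.
k_r(24.0) = 0.2511 × 1.024^(24.0−20) = 0.2511 × 1.100 = 0.2761 d⁻¹.

k_r ≈ 0.276 d⁻¹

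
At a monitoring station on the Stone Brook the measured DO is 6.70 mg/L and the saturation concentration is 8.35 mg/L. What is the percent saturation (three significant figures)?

80.2 % saturation

% saturation = C/C_s × 100 = 6.70/8.35 × 100 = 80.2 %.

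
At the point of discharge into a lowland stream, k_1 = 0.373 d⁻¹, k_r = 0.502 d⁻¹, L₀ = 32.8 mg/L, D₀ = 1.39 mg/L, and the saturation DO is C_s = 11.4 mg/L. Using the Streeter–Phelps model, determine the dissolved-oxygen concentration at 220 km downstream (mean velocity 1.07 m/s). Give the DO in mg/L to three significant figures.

DO ≈ 0.660 mg/L

Travel time t = x/v = 220 km / (1.07 m/s) = 220000 m / 1.07 m/s = 205600 s = 2.380 d.
k_1 L₀/(k_r−k_1) = 0.373×32.8/(0.502−0.373) = 12.23/0.1290 = 94.84 mg/L.
e^(−k_1 t) = e^(−0.373×2.380) = 0.4116; e^(−k_r t) = e^(−0.502×2.380) = 0.3028.
D = 94.84 × (0.4116 − 0.3028) + 1.39 × 0.3028 = 10.32 + 0.4209 = 10.74 mg/L.
DO = C_s − D = 11.4 − 10.74 = 0.6596 mg/L.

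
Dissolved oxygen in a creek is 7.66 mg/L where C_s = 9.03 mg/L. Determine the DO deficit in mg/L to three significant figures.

D = C_s − C = 9.03 − 7.66 = 1.37 mg/L.

D ≈ 1.37 mg/L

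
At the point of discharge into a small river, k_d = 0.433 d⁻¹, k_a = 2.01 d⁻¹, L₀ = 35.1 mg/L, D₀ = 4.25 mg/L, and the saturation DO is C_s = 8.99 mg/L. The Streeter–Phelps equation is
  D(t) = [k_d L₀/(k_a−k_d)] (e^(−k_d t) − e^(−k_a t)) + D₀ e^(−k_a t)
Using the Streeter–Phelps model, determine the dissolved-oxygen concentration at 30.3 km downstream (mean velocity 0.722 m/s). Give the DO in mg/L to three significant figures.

Travel time t = x/v = 30.3 km / (0.722 m/s) = 30300 m / 0.722 m/s = 41970 s = 0.4857 d.
k_d L₀/(k_a−k_d) = 0.433×35.1/(2.01−0.433) = 15.20/1.577 = 9.637 mg/L.
e^(−k_d t) = e^(−0.433×0.4857) = 0.8103; e^(−k_a t) = e^(−2.01×0.4857) = 0.3767.
D = 9.637 × (0.8103 − 0.3767) + 4.25 × 0.3767 = 4.179 + 1.601 = 5.780 mg/L.
DO = C_s − D = 8.99 − 5.780 = 3.210 mg/L.

DO ≈ 3.21 mg/L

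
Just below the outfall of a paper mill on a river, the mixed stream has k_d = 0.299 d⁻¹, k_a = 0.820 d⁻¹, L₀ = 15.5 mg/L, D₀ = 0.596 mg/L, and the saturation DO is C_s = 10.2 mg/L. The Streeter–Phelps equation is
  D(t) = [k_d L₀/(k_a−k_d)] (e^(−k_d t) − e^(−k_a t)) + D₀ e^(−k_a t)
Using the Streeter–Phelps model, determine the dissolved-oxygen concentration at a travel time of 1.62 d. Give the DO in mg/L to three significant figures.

DO ≈ 6.92 mg/L

k_d L₀/(k_a−k_d) = 0.299×15.5/(0.820−0.299) = 4.635/0.5210 = 8.895 mg/L.
e^(−k_d t) = e^(−0.299×1.620) = 0.6161; e^(−k_a t) = e^(−0.820×1.620) = 0.2649.
D = 8.895 × (0.6161 − 0.2649) + 0.596 × 0.2649 = 3.124 + 0.1579 = 3.282 mg/L.
DO = C_s − D = 10.2 − 3.282 = 6.918 mg/L.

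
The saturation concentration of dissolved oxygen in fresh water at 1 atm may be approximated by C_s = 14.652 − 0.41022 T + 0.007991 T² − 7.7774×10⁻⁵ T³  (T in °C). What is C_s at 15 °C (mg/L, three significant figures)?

C_s = 14.652 − 0.41022×15 + 0.007991×15² − 7.7774×10⁻⁵×15³ = 10.03 mg/L.

C_s ≈ 10.0 mg/L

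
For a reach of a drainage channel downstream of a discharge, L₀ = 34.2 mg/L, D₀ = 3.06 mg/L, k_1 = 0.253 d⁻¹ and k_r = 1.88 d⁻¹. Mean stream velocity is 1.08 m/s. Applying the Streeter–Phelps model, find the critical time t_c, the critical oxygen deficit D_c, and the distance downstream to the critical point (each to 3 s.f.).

With k_r/k_1 = 7.431 and 1 − D₀(k_r−k_1)/(k_1 L₀) = 0.4246,
t_c = ln(7.431 × 0.4246) / (1.88 − 0.253) = ln(3.155) / 1.627 = 1.149/1.627 = 0.7062 d.
L(t_c) = L₀ e^(−k_1 t_c) = 34.2 × 0.8364 = 28.60 mg/L, and at the critical point k_r D_c = k_1 L, so D_c = (0.253/1.88) × 28.60 = 3.849 mg/L.
x_c = v t_c = 1.08 m/s × 0.7062 d × 86400 s/d = 65900 m ≈ 65.9 km.

t_c ≈ 0.706 d; D_c ≈ 3.85 mg/L; x_c ≈ 65.9 km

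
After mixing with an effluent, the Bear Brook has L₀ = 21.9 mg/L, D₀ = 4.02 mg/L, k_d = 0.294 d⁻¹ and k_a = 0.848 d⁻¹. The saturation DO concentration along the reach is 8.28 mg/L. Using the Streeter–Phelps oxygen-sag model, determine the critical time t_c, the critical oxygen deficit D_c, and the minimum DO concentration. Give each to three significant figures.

With k_a/k_d = 2.884 and 1 − D₀(k_a−k_d)/(k_d L₀) = 0.6541,
t_c = ln(2.884 × 0.6541) / (0.848 − 0.294) = ln(1.887) / 0.5540 = 0.6348/0.5540 = 1.146 d.
L(t_c) = L₀ e^(−k_d t_c) = 21.9 × 0.7140 = 15.64 mg/L, and at the critical point k_a D_c = k_d L, so D_c = (0.294/0.848) × 15.64 = 5.421 mg/L.
Minimum DO = C_s − D_c = 8.28 − 5.421 = 2.859 mg/L.

t_c ≈ 1.15 d; D_c ≈ 5.42 mg/L; min DO ≈ 2.86 mg/L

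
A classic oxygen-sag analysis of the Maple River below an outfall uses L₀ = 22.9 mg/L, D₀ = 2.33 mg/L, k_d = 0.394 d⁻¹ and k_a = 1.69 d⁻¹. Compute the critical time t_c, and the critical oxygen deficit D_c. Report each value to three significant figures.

t_c ≈ 0.809 d; D_c ≈ 3.88 mg/L

At the critical point dD/dt = 0, so k_d L₀ e^(−k_d t) = k_a D. Substituting D(t) from the Streeter–Phelps equation and solving for t gives
t_c = ln[(k_a/k_d)(1 − D₀(k_a−k_d)/(k_d L₀))] / (k_a−k_d).
Here k_a−k_d = 1.296 d⁻¹ and 1 − D₀(k_a−k_d)/(k_d L₀) = 1 − 2.33×1.296/(0.394×22.9) = 0.6653, so
t_c = ln(4.289 × 0.6653) / 1.296 = 1.049 / 1.296 = 0.8091 d.
D_c = (k_d/k_a) L₀ e^(−k_d t_c) = (0.394/1.69) × 22.9 × e^(−0.394×0.8091) = 0.2331 × 22.9 × 0.7270 = 3.881 mg/L.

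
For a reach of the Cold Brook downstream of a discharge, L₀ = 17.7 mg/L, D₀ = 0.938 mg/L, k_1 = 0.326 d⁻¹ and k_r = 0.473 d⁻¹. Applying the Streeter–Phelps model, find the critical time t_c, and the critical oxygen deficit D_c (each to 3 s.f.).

t_c ≈ 2.37 d; D_c ≈ 5.64 mg/L

With k_r/k_1 = 1.451 and 1 − D₀(k_r−k_1)/(k_1 L₀) = 0.9761,
t_c = ln(1.451 × 0.9761) / (0.473 − 0.326) = ln(1.416) / 0.1470 = 0.3480/0.1470 = 2.367 d.
D_c = (k_1/k_r) L₀ e^(−k_1 t_c) = (0.326/0.473) × 17.7 × e^(−0.326×2.367) = 0.6892 × 17.7 × 0.4622 = 5.638 mg/L.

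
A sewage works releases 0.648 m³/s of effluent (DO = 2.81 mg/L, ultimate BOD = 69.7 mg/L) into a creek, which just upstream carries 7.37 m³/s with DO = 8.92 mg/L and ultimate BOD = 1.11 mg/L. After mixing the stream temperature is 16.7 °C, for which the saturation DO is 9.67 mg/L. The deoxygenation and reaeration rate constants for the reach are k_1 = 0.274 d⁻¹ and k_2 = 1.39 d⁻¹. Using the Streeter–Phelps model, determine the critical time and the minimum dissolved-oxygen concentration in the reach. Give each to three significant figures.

Mixed DO = (7.37×8.92 + 0.648×2.81)/(7.37+0.648) = 67.56/8.018 = 8.426 mg/L.
Mixed L₀ = (7.37×1.11 + 0.648×69.7)/(8.018) = 53.35/8.018 = 6.653 mg/L.
Initial deficit D₀ = C_s − DO₀ = 9.67 − 8.426 = 1.244 mg/L.
t_c = (1/1.116) ln[(1.39/0.274)(1 − 1.244×1.116/(0.274×6.653))] = 0.8961 × ln(1.210) = 0.1710 d.
D_c = (0.274/1.39) × 6.653 × e^(−0.274×0.1710) = 0.1971 × 6.653 × 0.9542 = 1.251 mg/L.
Minimum DO = 9.67 − 1.251 = 8.419 mg/L.

t_c ≈ 0.171 d; minimum DO ≈ 8.42 mg/L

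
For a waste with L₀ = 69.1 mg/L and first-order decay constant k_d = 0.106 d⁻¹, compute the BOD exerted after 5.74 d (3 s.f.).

y_t = L₀(1 − e^(−k_d t)) = 69.1 × (1 − e^(−0.106×5.74))
= 69.1 × (1 − 0.5442) = 69.1 × 0.4558 = 31.50 mg/L.

y ≈ 31.5 mg/L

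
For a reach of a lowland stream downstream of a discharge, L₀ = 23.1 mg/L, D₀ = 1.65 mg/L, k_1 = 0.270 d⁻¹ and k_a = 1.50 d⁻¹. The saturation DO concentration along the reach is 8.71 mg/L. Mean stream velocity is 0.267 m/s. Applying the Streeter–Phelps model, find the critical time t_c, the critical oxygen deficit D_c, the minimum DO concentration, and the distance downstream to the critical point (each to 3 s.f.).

t_c ≈ 1.07 d; D_c ≈ 3.11 mg/L; min DO ≈ 5.60 mg/L; x_c ≈ 24.8 km

t_c = [1/(k_a−k_1)] ln[(k_a/k_1)(1 − D₀(k_a−k_1)/(k_1 L₀))]
= [1/(1.50−0.270)] ln[(1.50/0.270)(1 − 1.65×1.230/(0.270×23.1))]
= (1/1.230) ln[5.556 × 0.6746] = 0.8130 × ln(3.748) = 0.8130 × 1.321 = 1.074 d.
L(t_c) = L₀ e^(−k_1 t_c) = 23.1 × 0.7483 = 17.28 mg/L, and at the critical point k_a D_c = k_1 L, so D_c = (0.270/1.50) × 17.28 = 3.111 mg/L.
Minimum DO = C_s − D_c = 8.71 − 3.111 = 5.599 mg/L.
x_c = v t_c = 0.267 m/s × 1.074 d × 86400 s/d = 24780 m ≈ 24.8 km.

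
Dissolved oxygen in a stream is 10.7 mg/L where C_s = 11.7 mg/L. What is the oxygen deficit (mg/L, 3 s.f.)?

D = C_s − C = 11.7 − 10.7 = 1.00 mg/L.

D ≈ 1.00 mg/L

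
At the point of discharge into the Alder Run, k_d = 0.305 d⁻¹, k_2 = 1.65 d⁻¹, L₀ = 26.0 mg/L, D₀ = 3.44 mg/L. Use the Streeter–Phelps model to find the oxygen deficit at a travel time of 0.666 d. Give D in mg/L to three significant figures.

k_d L₀/(k_2−k_d) = 0.305×26.0/(1.65−0.305) = 7.930/1.345 = 5.896 mg/L.
e^(−k_d t) = e^(−0.305×0.6660) = 0.8162; e^(−k_2 t) = e^(−1.65×0.6660) = 0.3332.
D = 5.896 × (0.8162 − 0.3332) + 3.44 × 0.3332 = 2.847 + 1.146 = 3.994 mg/L.

D ≈ 3.99 mg/L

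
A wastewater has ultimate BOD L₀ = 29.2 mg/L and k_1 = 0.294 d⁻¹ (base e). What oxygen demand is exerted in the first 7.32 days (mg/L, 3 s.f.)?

y_t = L₀(1 − e^(−k_1 t)) = 29.2 × (1 − e^(−0.294×7.32))
= 29.2 × (1 − 0.1162) = 29.2 × 0.8838 = 25.81 mg/L.

y ≈ 25.8 mg/L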